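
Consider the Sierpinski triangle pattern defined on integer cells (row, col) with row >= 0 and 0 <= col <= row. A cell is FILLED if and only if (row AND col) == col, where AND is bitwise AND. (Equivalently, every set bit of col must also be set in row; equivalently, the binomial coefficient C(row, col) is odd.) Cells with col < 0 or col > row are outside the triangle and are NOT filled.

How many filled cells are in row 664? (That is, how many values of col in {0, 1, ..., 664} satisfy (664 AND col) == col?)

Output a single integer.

664 in binary = 1010011000
popcount(664) = number of 1-bits in 1010011000 = 4
A col c satisfies (664 AND c) == c iff every set bit of c is also set in 664; each of the 4 set bits of 664 can independently be on or off in c.
count = 2^4 = 16

Answer: 16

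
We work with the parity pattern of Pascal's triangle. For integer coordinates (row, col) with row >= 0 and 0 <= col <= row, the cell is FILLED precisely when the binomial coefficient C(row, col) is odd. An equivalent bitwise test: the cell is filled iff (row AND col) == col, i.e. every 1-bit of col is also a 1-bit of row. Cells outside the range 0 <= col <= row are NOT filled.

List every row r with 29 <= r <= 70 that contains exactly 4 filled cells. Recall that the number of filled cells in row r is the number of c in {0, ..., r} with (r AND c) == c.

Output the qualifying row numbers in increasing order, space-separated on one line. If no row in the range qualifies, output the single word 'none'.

Row r has 2^popcount(r) filled cells, so we need popcount(r) = log2(4) = 2.
Scan r = 29..70 and keep those with exactly 2 one-bits:
r=29=11101 popcount=4 -> skip
r=30=11110 popcount=4 -> skip
r=31=11111 popcount=5 -> skip
r=32=100000 popcount=1 -> skip
r=33=100001 popcount=2 -> KEEP
r=34=100010 popcount=2 -> KEEP
r=35=100011 popcount=3 -> skip
r=36=100100 popcount=2 -> KEEP
r=37=100101 popcount=3 -> skip
r=38=100110 popcount=3 -> skip
r=39=100111 popcount=4 -> skip
r=40=101000 popcount=2 -> KEEP
r=41=101001 popcount=3 -> skip
r=42=101010 popcount=3 -> skip
r=43=101011 popcount=4 -> skip
r=44=101100 popcount=3 -> skip
r=45=101101 popcount=4 -> skip
r=46=101110 popcount=4 -> skip
r=47=101111 popcount=5 -> skip
r=48=110000 popcount=2 -> KEEP
r=49=110001 popcount=3 -> skip
r=50=110010 popcount=3 -> skip
r=51=110011 popcount=4 -> skip
r=52=110100 popcount=3 -> skip
r=53=110101 popcount=4 -> skip
r=54=110110 popcount=4 -> skip
r=55=110111 popcount=5 -> skip
r=56=111000 popcount=3 -> skip
r=57=111001 popcount=4 -> skip
r=58=111010 popcount=4 -> skip
r=59=111011 popcount=5 -> skip
r=60=111100 popcount=4 -> skip
r=61=111101 popcount=5 -> skip
r=62=111110 popcount=5 -> skip
r=63=111111 popcount=6 -> skip
r=64=1000000 popcount=1 -> skip
r=65=1000001 popcount=2 -> KEEP
r=66=1000010 popcount=2 -> KEEP
r=67=1000011 popcount=3 -> skip
r=68=1000100 popcount=2 -> KEEP
r=69=1000101 popcount=3 -> skip
r=70=1000110 popcount=3 -> skip
Kept rows: 33 34 36 40 48 65 66 68

Answer: 33 34 36 40 48 65 66 68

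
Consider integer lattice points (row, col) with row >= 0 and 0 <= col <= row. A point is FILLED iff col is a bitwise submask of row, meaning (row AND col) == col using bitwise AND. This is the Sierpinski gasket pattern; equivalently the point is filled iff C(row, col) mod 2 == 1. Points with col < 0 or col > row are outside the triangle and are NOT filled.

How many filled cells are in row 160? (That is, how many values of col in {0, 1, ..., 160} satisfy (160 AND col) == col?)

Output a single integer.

Answer: 4

Derivation:
160 in binary = 10100000
popcount(160) = number of 1-bits in 10100000 = 2
A col c satisfies (160 AND c) == c iff every set bit of c is also set in 160; each of the 2 set bits of 160 can independently be on or off in c.
count = 2^2 = 4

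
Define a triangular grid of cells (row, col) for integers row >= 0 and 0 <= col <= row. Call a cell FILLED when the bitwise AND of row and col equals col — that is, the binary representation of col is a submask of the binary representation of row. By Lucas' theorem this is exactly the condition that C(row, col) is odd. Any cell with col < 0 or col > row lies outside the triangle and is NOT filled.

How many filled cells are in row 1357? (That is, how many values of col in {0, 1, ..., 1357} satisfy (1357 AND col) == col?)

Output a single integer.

Answer: 64

Derivation:
1357 in binary = 10101001101
popcount(1357) = number of 1-bits in 10101001101 = 6
A col c satisfies (1357 AND c) == c iff every set bit of c is also set in 1357; each of the 6 set bits of 1357 can independently be on or off in c.
count = 2^6 = 64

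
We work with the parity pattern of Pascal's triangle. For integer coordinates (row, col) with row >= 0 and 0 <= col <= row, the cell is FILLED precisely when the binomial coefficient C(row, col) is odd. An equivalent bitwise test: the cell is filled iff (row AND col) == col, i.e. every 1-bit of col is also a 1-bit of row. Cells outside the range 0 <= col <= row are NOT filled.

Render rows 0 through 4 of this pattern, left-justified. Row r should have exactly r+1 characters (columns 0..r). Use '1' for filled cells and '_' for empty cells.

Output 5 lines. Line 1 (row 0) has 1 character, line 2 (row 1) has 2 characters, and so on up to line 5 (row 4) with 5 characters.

r0=0: 1
r1=1: 11
r2=10: 1_1
r3=11: 1111
r4=100: 1___1

Answer: 1
11
1_1
1111
1___1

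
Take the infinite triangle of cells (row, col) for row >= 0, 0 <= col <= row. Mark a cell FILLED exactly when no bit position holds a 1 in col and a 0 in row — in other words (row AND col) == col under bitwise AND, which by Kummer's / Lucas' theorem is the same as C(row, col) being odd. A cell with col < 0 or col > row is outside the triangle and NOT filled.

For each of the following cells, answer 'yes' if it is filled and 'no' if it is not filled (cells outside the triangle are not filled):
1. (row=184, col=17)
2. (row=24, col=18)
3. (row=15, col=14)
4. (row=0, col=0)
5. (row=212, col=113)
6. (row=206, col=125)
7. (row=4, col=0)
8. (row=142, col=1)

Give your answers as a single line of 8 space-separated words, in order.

(184,17): row=0b10111000, col=0b10001, row AND col = 0b10000 = 16; 16 != 17 -> empty
(24,18): row=0b11000, col=0b10010, row AND col = 0b10000 = 16; 16 != 18 -> empty
(15,14): row=0b1111, col=0b1110, row AND col = 0b1110 = 14; 14 == 14 -> filled
(0,0): row=0b0, col=0b0, row AND col = 0b0 = 0; 0 == 0 -> filled
(212,113): row=0b11010100, col=0b1110001, row AND col = 0b1010000 = 80; 80 != 113 -> empty
(206,125): row=0b11001110, col=0b1111101, row AND col = 0b1001100 = 76; 76 != 125 -> empty
(4,0): row=0b100, col=0b0, row AND col = 0b0 = 0; 0 == 0 -> filled
(142,1): row=0b10001110, col=0b1, row AND col = 0b0 = 0; 0 != 1 -> empty

Answer: no no yes yes no no yes no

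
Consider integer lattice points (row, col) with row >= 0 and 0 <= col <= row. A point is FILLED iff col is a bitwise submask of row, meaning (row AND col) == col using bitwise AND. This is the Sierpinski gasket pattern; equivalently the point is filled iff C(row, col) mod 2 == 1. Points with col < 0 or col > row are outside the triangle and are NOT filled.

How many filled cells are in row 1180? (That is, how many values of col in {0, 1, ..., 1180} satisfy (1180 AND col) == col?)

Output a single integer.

Answer: 32

Derivation:
1180 in binary = 10010011100
popcount(1180) = number of 1-bits in 10010011100 = 5
A col c satisfies (1180 AND c) == c iff every set bit of c is also set in 1180; each of the 5 set bits of 1180 can independently be on or off in c.
count = 2^5 = 32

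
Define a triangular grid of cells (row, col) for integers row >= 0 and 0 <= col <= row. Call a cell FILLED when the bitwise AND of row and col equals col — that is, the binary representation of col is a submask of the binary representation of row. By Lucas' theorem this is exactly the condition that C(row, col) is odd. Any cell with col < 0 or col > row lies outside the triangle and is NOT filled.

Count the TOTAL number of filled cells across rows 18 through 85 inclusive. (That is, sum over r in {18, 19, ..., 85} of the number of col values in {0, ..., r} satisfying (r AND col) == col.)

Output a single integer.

Answer: 864

Derivation:
r18=10010 pc2: +4 =4
r19=10011 pc3: +8 =12
r20=10100 pc2: +4 =16
r21=10101 pc3: +8 =24
r22=10110 pc3: +8 =32
r23=10111 pc4: +16 =48
r24=11000 pc2: +4 =52
r25=11001 pc3: +8 =60
r26=11010 pc3: +8 =68
r27=11011 pc4: +16 =84
r28=11100 pc3: +8 =92
r29=11101 pc4: +16 =108
r30=11110 pc4: +16 =124
r31=11111 pc5: +32 =156
r32=100000 pc1: +2 =158
r33=100001 pc2: +4 =162
r34=100010 pc2: +4 =166
r35=100011 pc3: +8 =174
r36=100100 pc2: +4 =178
r37=100101 pc3: +8 =186
r38=100110 pc3: +8 =194
r39=100111 pc4: +16 =210
r40=101000 pc2: +4 =214
r41=101001 pc3: +8 =222
r42=101010 pc3: +8 =230
r43=101011 pc4: +16 =246
r44=101100 pc3: +8 =254
r45=101101 pc4: +16 =270
r46=101110 pc4: +16 =286
r47=101111 pc5: +32 =318
r48=110000 pc2: +4 =322
r49=110001 pc3: +8 =330
r50=110010 pc3: +8 =338
r51=110011 pc4: +16 =354
r52=110100 pc3: +8 =362
r53=110101 pc4: +16 =378
r54=110110 pc4: +16 =394
r55=110111 pc5: +32 =426
r56=111000 pc3: +8 =434
r57=111001 pc4: +16 =450
r58=111010 pc4: +16 =466
r59=111011 pc5: +32 =498
r60=111100 pc4: +16 =514
r61=111101 pc5: +32 =546
r62=111110 pc5: +32 =578
r63=111111 pc6: +64 =642
r64=1000000 pc1: +2 =644
r65=1000001 pc2: +4 =648
r66=1000010 pc2: +4 =652
r67=1000011 pc3: +8 =660
r68=1000100 pc2: +4 =664
r69=1000101 pc3: +8 =672
r70=1000110 pc3: +8 =680
r71=1000111 pc4: +16 =696
r72=1001000 pc2: +4 =700
r73=1001001 pc3: +8 =708
r74=1001010 pc3: +8 =716
r75=1001011 pc4: +16 =732
r76=1001100 pc3: +8 =740
r77=1001101 pc4: +16 =756
r78=1001110 pc4: +16 =772
r79=1001111 pc5: +32 =804
r80=1010000 pc2: +4 =808
r81=1010001 pc3: +8 =816
r82=1010010 pc3: +8 =824
r83=1010011 pc4: +16 =840
r84=1010100 pc3: +8 =848
r85=1010101 pc4: +16 =864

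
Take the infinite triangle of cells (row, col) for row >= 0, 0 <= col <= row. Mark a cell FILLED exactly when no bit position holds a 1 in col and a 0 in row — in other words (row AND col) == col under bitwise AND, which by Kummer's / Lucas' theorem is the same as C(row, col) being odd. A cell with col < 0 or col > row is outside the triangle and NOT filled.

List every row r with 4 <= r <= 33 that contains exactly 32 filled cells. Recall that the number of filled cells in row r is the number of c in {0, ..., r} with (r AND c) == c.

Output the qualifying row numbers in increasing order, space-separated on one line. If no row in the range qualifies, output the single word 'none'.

Row r has 2^popcount(r) filled cells, so we need popcount(r) = log2(32) = 5.
Scan r = 4..33 and keep those with exactly 5 one-bits:
r=4=100 popcount=1 -> skip
r=5=101 popcount=2 -> skip
r=6=110 popcount=2 -> skip
r=7=111 popcount=3 -> skip
r=8=1000 popcount=1 -> skip
r=9=1001 popcount=2 -> skip
r=10=1010 popcount=2 -> skip
r=11=1011 popcount=3 -> skip
r=12=1100 popcount=2 -> skip
r=13=1101 popcount=3 -> skip
r=14=1110 popcount=3 -> skip
r=15=1111 popcount=4 -> skip
r=16=10000 popcount=1 -> skip
r=17=10001 popcount=2 -> skip
r=18=10010 popcount=2 -> skip
r=19=10011 popcount=3 -> skip
r=20=10100 popcount=2 -> skip
r=21=10101 popcount=3 -> skip
r=22=10110 popcount=3 -> skip
r=23=10111 popcount=4 -> skip
r=24=11000 popcount=2 -> skip
r=25=11001 popcount=3 -> skip
r=26=11010 popcount=3 -> skip
r=27=11011 popcount=4 -> skip
r=28=11100 popcount=3 -> skip
r=29=11101 popcount=4 -> skip
r=30=11110 popcount=4 -> skip
r=31=11111 popcount=5 -> KEEP
r=32=100000 popcount=1 -> skip
r=33=100001 popcount=2 -> skip
Kept rows: 31

Answer: 31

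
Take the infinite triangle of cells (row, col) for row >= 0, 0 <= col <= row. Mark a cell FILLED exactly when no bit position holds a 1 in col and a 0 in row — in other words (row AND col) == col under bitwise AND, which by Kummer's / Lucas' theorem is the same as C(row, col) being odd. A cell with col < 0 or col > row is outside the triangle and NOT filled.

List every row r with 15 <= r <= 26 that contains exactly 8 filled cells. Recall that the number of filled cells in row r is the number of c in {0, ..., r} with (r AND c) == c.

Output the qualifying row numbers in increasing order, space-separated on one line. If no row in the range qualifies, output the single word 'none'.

Row r has 2^popcount(r) filled cells, so we need popcount(r) = log2(8) = 3.
Scan r = 15..26 and keep those with exactly 3 one-bits:
r=15=1111 popcount=4 -> skip
r=16=10000 popcount=1 -> skip
r=17=10001 popcount=2 -> skip
r=18=10010 popcount=2 -> skip
r=19=10011 popcount=3 -> KEEP
r=20=10100 popcount=2 -> skip
r=21=10101 popcount=3 -> KEEP
r=22=10110 popcount=3 -> KEEP
r=23=10111 popcount=4 -> skip
r=24=11000 popcount=2 -> skip
r=25=11001 popcount=3 -> KEEP
r=26=11010 popcount=3 -> KEEP
Kept rows: 19 21 22 25 26

Answer: 19 21 22 25 26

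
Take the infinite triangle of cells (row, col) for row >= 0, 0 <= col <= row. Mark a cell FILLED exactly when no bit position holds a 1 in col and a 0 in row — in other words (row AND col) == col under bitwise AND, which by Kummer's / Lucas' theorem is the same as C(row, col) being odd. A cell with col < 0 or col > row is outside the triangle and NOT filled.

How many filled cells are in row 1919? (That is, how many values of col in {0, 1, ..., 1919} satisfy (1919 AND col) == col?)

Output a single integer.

1919 in binary = 11101111111
popcount(1919) = number of 1-bits in 11101111111 = 10
A col c satisfies (1919 AND c) == c iff every set bit of c is also set in 1919; each of the 10 set bits of 1919 can independently be on or off in c.
count = 2^10 = 1024

Answer: 1024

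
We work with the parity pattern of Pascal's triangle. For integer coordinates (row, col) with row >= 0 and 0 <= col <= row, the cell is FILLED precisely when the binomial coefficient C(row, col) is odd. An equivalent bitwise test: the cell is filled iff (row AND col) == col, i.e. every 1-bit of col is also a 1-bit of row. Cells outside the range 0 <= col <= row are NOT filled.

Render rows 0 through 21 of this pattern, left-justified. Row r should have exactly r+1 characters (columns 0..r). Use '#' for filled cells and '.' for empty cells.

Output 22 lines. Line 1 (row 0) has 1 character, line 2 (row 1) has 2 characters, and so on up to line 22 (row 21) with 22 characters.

Answer: #
##
#.#
####
#...#
##..##
#.#.#.#
########
#.......#
##......##
#.#.....#.#
####....####
#...#...#...#
##..##..##..##
#.#.#.#.#.#.#.#
################
#...............#
##..............##
#.#.............#.#
####............####
#...#...........#...#
##..##..........##..##

Derivation:
r0=0: #
r1=1: ##
r2=10: #.#
r3=11: ####
r4=100: #...#
r5=101: ##..##
r6=110: #.#.#.#
r7=111: ########
r8=1000: #.......#
r9=1001: ##......##
r10=1010: #.#.....#.#
r11=1011: ####....####
r12=1100: #...#...#...#
r13=1101: ##..##..##..##
r14=1110: #.#.#.#.#.#.#.#
r15=1111: ################
r16=10000: #...............#
r17=10001: ##..............##
r18=10010: #.#.............#.#
r19=10011: ####............####
r20=10100: #...#...........#...#
r21=10101: ##..##..........##..##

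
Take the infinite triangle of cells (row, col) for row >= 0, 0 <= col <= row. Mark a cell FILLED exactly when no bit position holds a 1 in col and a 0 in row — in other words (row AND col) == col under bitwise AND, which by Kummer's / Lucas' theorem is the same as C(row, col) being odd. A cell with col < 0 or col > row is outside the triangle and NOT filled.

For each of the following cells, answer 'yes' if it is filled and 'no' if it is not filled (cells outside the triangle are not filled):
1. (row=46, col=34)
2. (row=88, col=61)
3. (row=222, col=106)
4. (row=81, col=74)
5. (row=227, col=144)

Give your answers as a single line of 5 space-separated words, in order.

(46,34): row=0b101110, col=0b100010, row AND col = 0b100010 = 34; 34 == 34 -> filled
(88,61): row=0b1011000, col=0b111101, row AND col = 0b11000 = 24; 24 != 61 -> empty
(222,106): row=0b11011110, col=0b1101010, row AND col = 0b1001010 = 74; 74 != 106 -> empty
(81,74): row=0b1010001, col=0b1001010, row AND col = 0b1000000 = 64; 64 != 74 -> empty
(227,144): row=0b11100011, col=0b10010000, row AND col = 0b10000000 = 128; 128 != 144 -> empty

Answer: yes no no no no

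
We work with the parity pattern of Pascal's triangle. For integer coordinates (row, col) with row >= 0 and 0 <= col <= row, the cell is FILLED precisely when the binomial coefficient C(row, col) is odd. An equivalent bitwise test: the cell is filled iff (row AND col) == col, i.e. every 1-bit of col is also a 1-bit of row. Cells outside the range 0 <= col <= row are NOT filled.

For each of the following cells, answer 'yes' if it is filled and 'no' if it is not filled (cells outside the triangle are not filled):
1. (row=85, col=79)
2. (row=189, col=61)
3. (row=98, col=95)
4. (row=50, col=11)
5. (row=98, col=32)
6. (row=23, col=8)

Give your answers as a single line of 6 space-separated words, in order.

Answer: no yes no no yes no

Derivation:
(85,79): row=0b1010101, col=0b1001111, row AND col = 0b1000101 = 69; 69 != 79 -> empty
(189,61): row=0b10111101, col=0b111101, row AND col = 0b111101 = 61; 61 == 61 -> filled
(98,95): row=0b1100010, col=0b1011111, row AND col = 0b1000010 = 66; 66 != 95 -> empty
(50,11): row=0b110010, col=0b1011, row AND col = 0b10 = 2; 2 != 11 -> empty
(98,32): row=0b1100010, col=0b100000, row AND col = 0b100000 = 32; 32 == 32 -> filled
(23,8): row=0b10111, col=0b1000, row AND col = 0b0 = 0; 0 != 8 -> empty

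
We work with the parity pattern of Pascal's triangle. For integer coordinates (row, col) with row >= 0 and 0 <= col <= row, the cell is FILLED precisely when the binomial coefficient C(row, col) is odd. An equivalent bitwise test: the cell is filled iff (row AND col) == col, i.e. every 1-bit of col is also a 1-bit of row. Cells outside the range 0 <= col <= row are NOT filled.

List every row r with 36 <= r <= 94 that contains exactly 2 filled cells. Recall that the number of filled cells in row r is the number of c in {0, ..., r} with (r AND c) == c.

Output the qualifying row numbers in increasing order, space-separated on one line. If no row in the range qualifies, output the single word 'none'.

Row r has 2^popcount(r) filled cells, so we need popcount(r) = log2(2) = 1.
Scan r = 36..94 and keep those with exactly 1 one-bits:
r=36=100100 popcount=2 -> skip
r=37=100101 popcount=3 -> skip
r=38=100110 popcount=3 -> skip
r=39=100111 popcount=4 -> skip
r=40=101000 popcount=2 -> skip
r=41=101001 popcount=3 -> skip
r=42=101010 popcount=3 -> skip
r=43=101011 popcount=4 -> skip
r=44=101100 popcount=3 -> skip
r=45=101101 popcount=4 -> skip
r=46=101110 popcount=4 -> skip
r=47=101111 popcount=5 -> skip
r=48=110000 popcount=2 -> skip
r=49=110001 popcount=3 -> skip
r=50=110010 popcount=3 -> skip
r=51=110011 popcount=4 -> skip
r=52=110100 popcount=3 -> skip
r=53=110101 popcount=4 -> skip
r=54=110110 popcount=4 -> skip
r=55=110111 popcount=5 -> skip
r=56=111000 popcount=3 -> skip
r=57=111001 popcount=4 -> skip
r=58=111010 popcount=4 -> skip
r=59=111011 popcount=5 -> skip
r=60=111100 popcount=4 -> skip
r=61=111101 popcount=5 -> skip
r=62=111110 popcount=5 -> skip
r=63=111111 popcount=6 -> skip
r=64=1000000 popcount=1 -> KEEP
r=65=1000001 popcount=2 -> skip
r=66=1000010 popcount=2 -> skip
r=67=1000011 popcount=3 -> skip
r=68=1000100 popcount=2 -> skip
r=69=1000101 popcount=3 -> skip
r=70=1000110 popcount=3 -> skip
r=71=1000111 popcount=4 -> skip
r=72=1001000 popcount=2 -> skip
r=73=1001001 popcount=3 -> skip
r=74=1001010 popcount=3 -> skip
r=75=1001011 popcount=4 -> skip
r=76=1001100 popcount=3 -> skip
r=77=1001101 popcount=4 -> skip
r=78=1001110 popcount=4 -> skip
r=79=1001111 popcount=5 -> skip
r=80=1010000 popcount=2 -> skip
r=81=1010001 popcount=3 -> skip
r=82=1010010 popcount=3 -> skip
r=83=1010011 popcount=4 -> skip
r=84=1010100 popcount=3 -> skip
r=85=1010101 popcount=4 -> skip
r=86=1010110 popcount=4 -> skip
r=87=1010111 popcount=5 -> skip
r=88=1011000 popcount=3 -> skip
r=89=1011001 popcount=4 -> skip
r=90=1011010 popcount=4 -> skip
r=91=1011011 popcount=5 -> skip
r=92=1011100 popcount=4 -> skip
r=93=1011101 popcount=5 -> skip
r=94=1011110 popcount=5 -> skip
Kept rows: 64

Answer: 64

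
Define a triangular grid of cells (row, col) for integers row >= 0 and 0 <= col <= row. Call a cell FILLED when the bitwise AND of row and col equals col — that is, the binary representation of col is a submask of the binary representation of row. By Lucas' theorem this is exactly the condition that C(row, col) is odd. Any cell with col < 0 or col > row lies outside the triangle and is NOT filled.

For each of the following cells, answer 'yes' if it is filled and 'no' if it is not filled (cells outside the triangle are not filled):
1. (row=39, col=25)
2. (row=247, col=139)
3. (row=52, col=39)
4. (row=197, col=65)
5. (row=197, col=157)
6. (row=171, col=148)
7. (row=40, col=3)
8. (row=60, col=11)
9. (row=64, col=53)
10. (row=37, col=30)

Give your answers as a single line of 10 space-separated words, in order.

Answer: no no no yes no no no no no no

Derivation:
(39,25): row=0b100111, col=0b11001, row AND col = 0b1 = 1; 1 != 25 -> empty
(247,139): row=0b11110111, col=0b10001011, row AND col = 0b10000011 = 131; 131 != 139 -> empty
(52,39): row=0b110100, col=0b100111, row AND col = 0b100100 = 36; 36 != 39 -> empty
(197,65): row=0b11000101, col=0b1000001, row AND col = 0b1000001 = 65; 65 == 65 -> filled
(197,157): row=0b11000101, col=0b10011101, row AND col = 0b10000101 = 133; 133 != 157 -> empty
(171,148): row=0b10101011, col=0b10010100, row AND col = 0b10000000 = 128; 128 != 148 -> empty
(40,3): row=0b101000, col=0b11, row AND col = 0b0 = 0; 0 != 3 -> empty
(60,11): row=0b111100, col=0b1011, row AND col = 0b1000 = 8; 8 != 11 -> empty
(64,53): row=0b1000000, col=0b110101, row AND col = 0b0 = 0; 0 != 53 -> empty
(37,30): row=0b100101, col=0b11110, row AND col = 0b100 = 4; 4 != 30 -> empty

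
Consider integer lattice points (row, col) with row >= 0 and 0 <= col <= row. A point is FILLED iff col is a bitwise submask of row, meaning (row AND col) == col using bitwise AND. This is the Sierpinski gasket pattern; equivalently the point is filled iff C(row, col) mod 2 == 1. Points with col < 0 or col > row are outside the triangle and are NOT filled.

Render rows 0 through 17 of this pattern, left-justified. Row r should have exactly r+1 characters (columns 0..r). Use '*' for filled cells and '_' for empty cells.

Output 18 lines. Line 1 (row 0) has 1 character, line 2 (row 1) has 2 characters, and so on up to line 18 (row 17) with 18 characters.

r0=0: *
r1=1: **
r2=10: *_*
r3=11: ****
r4=100: *___*
r5=101: **__**
r6=110: *_*_*_*
r7=111: ********
r8=1000: *_______*
r9=1001: **______**
r10=1010: *_*_____*_*
r11=1011: ****____****
r12=1100: *___*___*___*
r13=1101: **__**__**__**
r14=1110: *_*_*_*_*_*_*_*
r15=1111: ****************
r16=10000: *_______________*
r17=10001: **______________**

Answer: *
**
*_*
****
*___*
**__**
*_*_*_*
********
*_______*
**______**
*_*_____*_*
****____****
*___*___*___*
**__**__**__**
*_*_*_*_*_*_*_*
****************
*_______________*
**______________**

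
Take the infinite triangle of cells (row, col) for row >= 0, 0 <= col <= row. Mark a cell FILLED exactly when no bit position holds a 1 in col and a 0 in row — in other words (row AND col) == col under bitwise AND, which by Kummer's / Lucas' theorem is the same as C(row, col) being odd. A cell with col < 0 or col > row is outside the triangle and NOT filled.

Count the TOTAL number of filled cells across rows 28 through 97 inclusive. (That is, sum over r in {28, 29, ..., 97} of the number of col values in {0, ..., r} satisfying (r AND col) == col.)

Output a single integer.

Answer: 1056

Derivation:
r28=11100 pc3: +8 =8
r29=11101 pc4: +16 =24
r30=11110 pc4: +16 =40
r31=11111 pc5: +32 =72
r32=100000 pc1: +2 =74
r33=100001 pc2: +4 =78
r34=100010 pc2: +4 =82
r35=100011 pc3: +8 =90
r36=100100 pc2: +4 =94
r37=100101 pc3: +8 =102
r38=100110 pc3: +8 =110
r39=100111 pc4: +16 =126
r40=101000 pc2: +4 =130
r41=101001 pc3: +8 =138
r42=101010 pc3: +8 =146
r43=101011 pc4: +16 =162
r44=101100 pc3: +8 =170
r45=101101 pc4: +16 =186
r46=101110 pc4: +16 =202
r47=101111 pc5: +32 =234
r48=110000 pc2: +4 =238
r49=110001 pc3: +8 =246
r50=110010 pc3: +8 =254
r51=110011 pc4: +16 =270
r52=110100 pc3: +8 =278
r53=110101 pc4: +16 =294
r54=110110 pc4: +16 =310
r55=110111 pc5: +32 =342
r56=111000 pc3: +8 =350
r57=111001 pc4: +16 =366
r58=111010 pc4: +16 =382
r59=111011 pc5: +32 =414
r60=111100 pc4: +16 =430
r61=111101 pc5: +32 =462
r62=111110 pc5: +32 =494
r63=111111 pc6: +64 =558
r64=1000000 pc1: +2 =560
r65=1000001 pc2: +4 =564
r66=1000010 pc2: +4 =568
r67=1000011 pc3: +8 =576
r68=1000100 pc2: +4 =580
r69=1000101 pc3: +8 =588
r70=1000110 pc3: +8 =596
r71=1000111 pc4: +16 =612
r72=1001000 pc2: +4 =616
r73=1001001 pc3: +8 =624
r74=1001010 pc3: +8 =632
r75=1001011 pc4: +16 =648
r76=1001100 pc3: +8 =656
r77=1001101 pc4: +16 =672
r78=1001110 pc4: +16 =688
r79=1001111 pc5: +32 =720
r80=1010000 pc2: +4 =724
r81=1010001 pc3: +8 =732
r82=1010010 pc3: +8 =740
r83=1010011 pc4: +16 =756
r84=1010100 pc3: +8 =764
r85=1010101 pc4: +16 =780
r86=1010110 pc4: +16 =796
r87=1010111 pc5: +32 =828
r88=1011000 pc3: +8 =836
r89=1011001 pc4: +16 =852
r90=1011010 pc4: +16 =868
r91=1011011 pc5: +32 =900
r92=1011100 pc4: +16 =916
r93=1011101 pc5: +32 =948
r94=1011110 pc5: +32 =980
r95=1011111 pc6: +64 =1044
r96=1100000 pc2: +4 =1048
r97=1100001 pc3: +8 =1056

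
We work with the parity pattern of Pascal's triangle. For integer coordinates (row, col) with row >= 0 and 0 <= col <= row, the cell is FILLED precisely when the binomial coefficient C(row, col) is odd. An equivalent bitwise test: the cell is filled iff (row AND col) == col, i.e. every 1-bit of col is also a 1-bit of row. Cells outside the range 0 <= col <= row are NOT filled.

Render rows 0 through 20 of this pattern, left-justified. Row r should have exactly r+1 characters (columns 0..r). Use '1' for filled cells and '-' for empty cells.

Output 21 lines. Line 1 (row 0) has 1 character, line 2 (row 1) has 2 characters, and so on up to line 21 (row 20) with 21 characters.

Answer: 1
11
1-1
1111
1---1
11--11
1-1-1-1
11111111
1-------1
11------11
1-1-----1-1
1111----1111
1---1---1---1
11--11--11--11
1-1-1-1-1-1-1-1
1111111111111111
1---------------1
11--------------11
1-1-------------1-1
1111------------1111
1---1-----------1---1

Derivation:
r0=0: 1
r1=1: 11
r2=10: 1-1
r3=11: 1111
r4=100: 1---1
r5=101: 11--11
r6=110: 1-1-1-1
r7=111: 11111111
r8=1000: 1-------1
r9=1001: 11------11
r10=1010: 1-1-----1-1
r11=1011: 1111----1111
r12=1100: 1---1---1---1
r13=1101: 11--11--11--11
r14=1110: 1-1-1-1-1-1-1-1
r15=1111: 1111111111111111
r16=10000: 1---------------1
r17=10001: 11--------------11
r18=10010: 1-1-------------1-1
r19=10011: 1111------------1111
r20=10100: 1---1-----------1---1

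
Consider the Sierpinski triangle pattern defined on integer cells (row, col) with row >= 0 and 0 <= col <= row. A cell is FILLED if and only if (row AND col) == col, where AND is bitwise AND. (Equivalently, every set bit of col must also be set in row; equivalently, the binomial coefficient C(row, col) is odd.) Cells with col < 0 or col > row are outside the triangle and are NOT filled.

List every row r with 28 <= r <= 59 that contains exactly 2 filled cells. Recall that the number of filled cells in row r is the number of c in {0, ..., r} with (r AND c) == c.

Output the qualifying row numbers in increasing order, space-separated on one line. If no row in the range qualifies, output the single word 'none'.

Answer: 32

Derivation:
Row r has 2^popcount(r) filled cells, so we need popcount(r) = log2(2) = 1.
Scan r = 28..59 and keep those with exactly 1 one-bits:
r=28=11100 popcount=3 -> skip
r=29=11101 popcount=4 -> skip
r=30=11110 popcount=4 -> skip
r=31=11111 popcount=5 -> skip
r=32=100000 popcount=1 -> KEEP
r=33=100001 popcount=2 -> skip
r=34=100010 popcount=2 -> skip
r=35=100011 popcount=3 -> skip
r=36=100100 popcount=2 -> skip
r=37=100101 popcount=3 -> skip
r=38=100110 popcount=3 -> skip
r=39=100111 popcount=4 -> skip
r=40=101000 popcount=2 -> skip
r=41=101001 popcount=3 -> skip
r=42=101010 popcount=3 -> skip
r=43=101011 popcount=4 -> skip
r=44=101100 popcount=3 -> skip
r=45=101101 popcount=4 -> skip
r=46=101110 popcount=4 -> skip
r=47=101111 popcount=5 -> skip
r=48=110000 popcount=2 -> skip
r=49=110001 popcount=3 -> skip
r=50=110010 popcount=3 -> skip
r=51=110011 popcount=4 -> skip
r=52=110100 popcount=3 -> skip
r=53=110101 popcount=4 -> skip
r=54=110110 popcount=4 -> skip
r=55=110111 popcount=5 -> skip
r=56=111000 popcount=3 -> skip
r=57=111001 popcount=4 -> skip
r=58=111010 popcount=4 -> skip
r=59=111011 popcount=5 -> skip
Kept rows: 32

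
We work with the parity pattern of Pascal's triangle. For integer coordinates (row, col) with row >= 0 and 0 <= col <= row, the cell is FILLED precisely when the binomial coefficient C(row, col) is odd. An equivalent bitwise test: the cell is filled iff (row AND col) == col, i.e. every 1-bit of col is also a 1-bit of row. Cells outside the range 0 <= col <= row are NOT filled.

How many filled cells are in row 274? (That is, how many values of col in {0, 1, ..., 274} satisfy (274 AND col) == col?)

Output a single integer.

Answer: 8

Derivation:
274 in binary = 100010010
popcount(274) = number of 1-bits in 100010010 = 3
A col c satisfies (274 AND c) == c iff every set bit of c is also set in 274; each of the 3 set bits of 274 can independently be on or off in c.
count = 2^3 = 8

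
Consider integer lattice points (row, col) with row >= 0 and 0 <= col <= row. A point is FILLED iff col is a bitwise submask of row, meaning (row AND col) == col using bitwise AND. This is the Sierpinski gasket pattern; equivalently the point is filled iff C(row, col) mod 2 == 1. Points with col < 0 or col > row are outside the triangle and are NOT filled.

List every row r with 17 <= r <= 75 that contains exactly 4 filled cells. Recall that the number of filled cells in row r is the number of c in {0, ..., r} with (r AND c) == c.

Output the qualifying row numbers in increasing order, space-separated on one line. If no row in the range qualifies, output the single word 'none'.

Answer: 17 18 20 24 33 34 36 40 48 65 66 68 72

Derivation:
Row r has 2^popcount(r) filled cells, so we need popcount(r) = log2(4) = 2.
Scan r = 17..75 and keep those with exactly 2 one-bits:
r=17=10001 popcount=2 -> KEEP
r=18=10010 popcount=2 -> KEEP
r=19=10011 popcount=3 -> skip
r=20=10100 popcount=2 -> KEEP
r=21=10101 popcount=3 -> skip
r=22=10110 popcount=3 -> skip
r=23=10111 popcount=4 -> skip
r=24=11000 popcount=2 -> KEEP
r=25=11001 popcount=3 -> skip
r=26=11010 popcount=3 -> skip
r=27=11011 popcount=4 -> skip
r=28=11100 popcount=3 -> skip
r=29=11101 popcount=4 -> skip
r=30=11110 popcount=4 -> skip
r=31=11111 popcount=5 -> skip
r=32=100000 popcount=1 -> skip
r=33=100001 popcount=2 -> KEEP
r=34=100010 popcount=2 -> KEEP
r=35=100011 popcount=3 -> skip
r=36=100100 popcount=2 -> KEEP
r=37=100101 popcount=3 -> skip
r=38=100110 popcount=3 -> skip
r=39=100111 popcount=4 -> skip
r=40=101000 popcount=2 -> KEEP
r=41=101001 popcount=3 -> skip
r=42=101010 popcount=3 -> skip
r=43=101011 popcount=4 -> skip
r=44=101100 popcount=3 -> skip
r=45=101101 popcount=4 -> skip
r=46=101110 popcount=4 -> skip
r=47=101111 popcount=5 -> skip
r=48=110000 popcount=2 -> KEEP
r=49=110001 popcount=3 -> skip
r=50=110010 popcount=3 -> skip
r=51=110011 popcount=4 -> skip
r=52=110100 popcount=3 -> skip
r=53=110101 popcount=4 -> skip
r=54=110110 popcount=4 -> skip
r=55=110111 popcount=5 -> skip
r=56=111000 popcount=3 -> skip
r=57=111001 popcount=4 -> skip
r=58=111010 popcount=4 -> skip
r=59=111011 popcount=5 -> skip
r=60=111100 popcount=4 -> skip
r=61=111101 popcount=5 -> skip
r=62=111110 popcount=5 -> skip
r=63=111111 popcount=6 -> skip
r=64=1000000 popcount=1 -> skip
r=65=1000001 popcount=2 -> KEEP
r=66=1000010 popcount=2 -> KEEP
r=67=1000011 popcount=3 -> skip
r=68=1000100 popcount=2 -> KEEP
r=69=1000101 popcount=3 -> skip
r=70=1000110 popcount=3 -> skip
r=71=1000111 popcount=4 -> skip
r=72=1001000 popcount=2 -> KEEP
r=73=1001001 popcount=3 -> skip
r=74=1001010 popcount=3 -> skip
r=75=1001011 popcount=4 -> skip
Kept rows: 17 18 20 24 33 34 36 40 48 65 66 68 72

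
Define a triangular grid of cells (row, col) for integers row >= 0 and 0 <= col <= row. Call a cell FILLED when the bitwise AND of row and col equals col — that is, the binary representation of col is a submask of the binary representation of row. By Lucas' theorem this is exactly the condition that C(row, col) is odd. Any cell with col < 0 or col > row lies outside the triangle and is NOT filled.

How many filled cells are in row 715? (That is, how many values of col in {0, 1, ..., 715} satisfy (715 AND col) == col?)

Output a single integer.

Answer: 64

Derivation:
715 in binary = 1011001011
popcount(715) = number of 1-bits in 1011001011 = 6
A col c satisfies (715 AND c) == c iff every set bit of c is also set in 715; each of the 6 set bits of 715 can independently be on or off in c.
count = 2^6 = 64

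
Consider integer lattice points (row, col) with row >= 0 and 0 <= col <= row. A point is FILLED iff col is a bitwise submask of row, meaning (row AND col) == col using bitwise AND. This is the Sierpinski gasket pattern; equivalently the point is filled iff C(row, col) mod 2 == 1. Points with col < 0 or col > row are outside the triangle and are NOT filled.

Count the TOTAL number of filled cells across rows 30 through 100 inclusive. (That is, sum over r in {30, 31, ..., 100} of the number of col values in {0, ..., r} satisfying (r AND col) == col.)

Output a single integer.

r30=11110 pc4: +16 =16
r31=11111 pc5: +32 =48
r32=100000 pc1: +2 =50
r33=100001 pc2: +4 =54
r34=100010 pc2: +4 =58
r35=100011 pc3: +8 =66
r36=100100 pc2: +4 =70
r37=100101 pc3: +8 =78
r38=100110 pc3: +8 =86
r39=100111 pc4: +16 =102
r40=101000 pc2: +4 =106
r41=101001 pc3: +8 =114
r42=101010 pc3: +8 =122
r43=101011 pc4: +16 =138
r44=101100 pc3: +8 =146
r45=101101 pc4: +16 =162
r46=101110 pc4: +16 =178
r47=101111 pc5: +32 =210
r48=110000 pc2: +4 =214
r49=110001 pc3: +8 =222
r50=110010 pc3: +8 =230
r51=110011 pc4: +16 =246
r52=110100 pc3: +8 =254
r53=110101 pc4: +16 =270
r54=110110 pc4: +16 =286
r55=110111 pc5: +32 =318
r56=111000 pc3: +8 =326
r57=111001 pc4: +16 =342
r58=111010 pc4: +16 =358
r59=111011 pc5: +32 =390
r60=111100 pc4: +16 =406
r61=111101 pc5: +32 =438
r62=111110 pc5: +32 =470
r63=111111 pc6: +64 =534
r64=1000000 pc1: +2 =536
r65=1000001 pc2: +4 =540
r66=1000010 pc2: +4 =544
r67=1000011 pc3: +8 =552
r68=1000100 pc2: +4 =556
r69=1000101 pc3: +8 =564
r70=1000110 pc3: +8 =572
r71=1000111 pc4: +16 =588
r72=1001000 pc2: +4 =592
r73=1001001 pc3: +8 =600
r74=1001010 pc3: +8 =608
r75=1001011 pc4: +16 =624
r76=1001100 pc3: +8 =632
r77=1001101 pc4: +16 =648
r78=1001110 pc4: +16 =664
r79=1001111 pc5: +32 =696
r80=1010000 pc2: +4 =700
r81=1010001 pc3: +8 =708
r82=1010010 pc3: +8 =716
r83=1010011 pc4: +16 =732
r84=1010100 pc3: +8 =740
r85=1010101 pc4: +16 =756
r86=1010110 pc4: +16 =772
r87=1010111 pc5: +32 =804
r88=1011000 pc3: +8 =812
r89=1011001 pc4: +16 =828
r90=1011010 pc4: +16 =844
r91=1011011 pc5: +32 =876
r92=1011100 pc4: +16 =892
r93=1011101 pc5: +32 =924
r94=1011110 pc5: +32 =956
r95=1011111 pc6: +64 =1020
r96=1100000 pc2: +4 =1024
r97=1100001 pc3: +8 =1032
r98=1100010 pc3: +8 =1040
r99=1100011 pc4: +16 =1056
r100=1100100 pc3: +8 =1064

Answer: 1064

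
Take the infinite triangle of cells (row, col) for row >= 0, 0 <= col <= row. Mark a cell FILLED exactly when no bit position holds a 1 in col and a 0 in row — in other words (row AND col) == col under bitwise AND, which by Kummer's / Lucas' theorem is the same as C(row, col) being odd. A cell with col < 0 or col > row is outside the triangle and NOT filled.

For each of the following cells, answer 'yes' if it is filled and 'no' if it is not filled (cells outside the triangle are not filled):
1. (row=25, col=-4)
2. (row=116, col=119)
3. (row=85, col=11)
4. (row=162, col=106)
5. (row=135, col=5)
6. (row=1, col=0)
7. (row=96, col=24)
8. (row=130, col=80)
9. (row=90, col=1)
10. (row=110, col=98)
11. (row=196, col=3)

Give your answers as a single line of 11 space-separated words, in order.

(25,-4): col outside [0, 25] -> not filled
(116,119): col outside [0, 116] -> not filled
(85,11): row=0b1010101, col=0b1011, row AND col = 0b1 = 1; 1 != 11 -> empty
(162,106): row=0b10100010, col=0b1101010, row AND col = 0b100010 = 34; 34 != 106 -> empty
(135,5): row=0b10000111, col=0b101, row AND col = 0b101 = 5; 5 == 5 -> filled
(1,0): row=0b1, col=0b0, row AND col = 0b0 = 0; 0 == 0 -> filled
(96,24): row=0b1100000, col=0b11000, row AND col = 0b0 = 0; 0 != 24 -> empty
(130,80): row=0b10000010, col=0b1010000, row AND col = 0b0 = 0; 0 != 80 -> empty
(90,1): row=0b1011010, col=0b1, row AND col = 0b0 = 0; 0 != 1 -> empty
(110,98): row=0b1101110, col=0b1100010, row AND col = 0b1100010 = 98; 98 == 98 -> filled
(196,3): row=0b11000100, col=0b11, row AND col = 0b0 = 0; 0 != 3 -> empty

Answer: no no no no yes yes no no no yes no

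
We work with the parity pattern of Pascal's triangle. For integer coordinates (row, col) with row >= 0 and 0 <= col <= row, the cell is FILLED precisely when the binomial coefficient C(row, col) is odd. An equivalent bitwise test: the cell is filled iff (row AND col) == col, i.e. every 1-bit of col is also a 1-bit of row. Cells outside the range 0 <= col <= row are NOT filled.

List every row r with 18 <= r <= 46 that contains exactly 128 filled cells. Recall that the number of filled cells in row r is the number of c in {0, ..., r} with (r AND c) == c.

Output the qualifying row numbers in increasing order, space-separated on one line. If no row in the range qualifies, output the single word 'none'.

Row r has 2^popcount(r) filled cells, so we need popcount(r) = log2(128) = 7.
Scan r = 18..46 and keep those with exactly 7 one-bits:
r=18=10010 popcount=2 -> skip
r=19=10011 popcount=3 -> skip
r=20=10100 popcount=2 -> skip
r=21=10101 popcount=3 -> skip
r=22=10110 popcount=3 -> skip
r=23=10111 popcount=4 -> skip
r=24=11000 popcount=2 -> skip
r=25=11001 popcount=3 -> skip
r=26=11010 popcount=3 -> skip
r=27=11011 popcount=4 -> skip
r=28=11100 popcount=3 -> skip
r=29=11101 popcount=4 -> skip
r=30=11110 popcount=4 -> skip
r=31=11111 popcount=5 -> skip
r=32=100000 popcount=1 -> skip
r=33=100001 popcount=2 -> skip
r=34=100010 popcount=2 -> skip
r=35=100011 popcount=3 -> skip
r=36=100100 popcount=2 -> skip
r=37=100101 popcount=3 -> skip
r=38=100110 popcount=3 -> skip
r=39=100111 popcount=4 -> skip
r=40=101000 popcount=2 -> skip
r=41=101001 popcount=3 -> skip
r=42=101010 popcount=3 -> skip
r=43=101011 popcount=4 -> skip
r=44=101100 popcount=3 -> skip
r=45=101101 popcount=4 -> skip
r=46=101110 popcount=4 -> skip
Kept rows: none

Answer: none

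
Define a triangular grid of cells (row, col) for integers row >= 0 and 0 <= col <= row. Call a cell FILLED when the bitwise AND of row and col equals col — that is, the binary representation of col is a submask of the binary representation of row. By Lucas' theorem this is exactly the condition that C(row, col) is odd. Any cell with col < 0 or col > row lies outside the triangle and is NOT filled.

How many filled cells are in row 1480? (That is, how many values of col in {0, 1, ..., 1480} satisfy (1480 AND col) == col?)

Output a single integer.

Answer: 32

Derivation:
1480 in binary = 10111001000
popcount(1480) = number of 1-bits in 10111001000 = 5
A col c satisfies (1480 AND c) == c iff every set bit of c is also set in 1480; each of the 5 set bits of 1480 can independently be on or off in c.
count = 2^5 = 32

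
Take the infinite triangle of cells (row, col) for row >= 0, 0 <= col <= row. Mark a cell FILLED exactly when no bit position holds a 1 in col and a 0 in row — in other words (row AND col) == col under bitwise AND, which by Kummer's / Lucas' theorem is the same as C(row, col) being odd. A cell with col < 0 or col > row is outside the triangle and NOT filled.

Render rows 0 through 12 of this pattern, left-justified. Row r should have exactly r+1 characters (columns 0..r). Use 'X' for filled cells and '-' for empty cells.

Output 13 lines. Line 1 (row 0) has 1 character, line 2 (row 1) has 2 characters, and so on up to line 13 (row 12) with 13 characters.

r0=0: X
r1=1: XX
r2=10: X-X
r3=11: XXXX
r4=100: X---X
r5=101: XX--XX
r6=110: X-X-X-X
r7=111: XXXXXXXX
r8=1000: X-------X
r9=1001: XX------XX
r10=1010: X-X-----X-X
r11=1011: XXXX----XXXX
r12=1100: X---X---X---X

Answer: X
XX
X-X
XXXX
X---X
XX--XX
X-X-X-X
XXXXXXXX
X-------X
XX------XX
X-X-----X-X
XXXX----XXXX
X---X---X---X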